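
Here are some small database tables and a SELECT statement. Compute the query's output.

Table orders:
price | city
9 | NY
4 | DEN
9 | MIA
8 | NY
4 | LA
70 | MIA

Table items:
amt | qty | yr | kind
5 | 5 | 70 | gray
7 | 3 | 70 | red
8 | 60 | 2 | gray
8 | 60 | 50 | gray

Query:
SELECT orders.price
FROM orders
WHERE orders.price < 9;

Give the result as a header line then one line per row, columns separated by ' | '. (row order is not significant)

== RESULT ==
orders.price
4
8
4

Derivation:
After WHERE (3 rows):
orders.price | orders.city
4 | DEN
8 | NY
4 | LA
After SELECT (3 rows):
orders.price
4
8
4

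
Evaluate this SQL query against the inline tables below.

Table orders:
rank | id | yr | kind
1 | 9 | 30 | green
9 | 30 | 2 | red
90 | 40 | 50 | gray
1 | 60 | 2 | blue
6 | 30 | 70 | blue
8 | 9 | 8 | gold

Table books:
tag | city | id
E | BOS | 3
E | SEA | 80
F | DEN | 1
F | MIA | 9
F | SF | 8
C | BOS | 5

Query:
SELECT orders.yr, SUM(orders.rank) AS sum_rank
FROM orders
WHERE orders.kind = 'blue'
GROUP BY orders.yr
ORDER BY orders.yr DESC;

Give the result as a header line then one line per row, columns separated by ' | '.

After WHERE (2 rows):
orders.rank | orders.id | orders.yr | orders.kind
1 | 60 | 2 | blue
6 | 30 | 70 | blue
After GROUP BY (2 rows):
orders.yr | sum_rank
2 | 1
70 | 6
After ORDER BY (2 rows):
orders.yr | sum_rank
70 | 6
2 | 1

== RESULT ==
orders.yr | sum_rank
70 | 6
2 | 1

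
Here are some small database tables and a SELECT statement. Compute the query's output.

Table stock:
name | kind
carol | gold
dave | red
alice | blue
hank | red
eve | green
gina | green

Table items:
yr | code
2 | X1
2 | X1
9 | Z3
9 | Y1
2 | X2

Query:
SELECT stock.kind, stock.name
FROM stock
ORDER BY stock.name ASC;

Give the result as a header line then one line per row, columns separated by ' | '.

After SELECT (6 rows):
stock.kind | stock.name
gold | carol
red | dave
blue | alice
red | hank
green | eve
green | gina
After ORDER BY (6 rows):
stock.kind | stock.name
blue | alice
gold | carol
red | dave
green | eve
green | gina
red | hank

== RESULT ==
stock.kind | stock.name
blue | alice
gold | carol
red | dave
green | eve
green | gina
red | hank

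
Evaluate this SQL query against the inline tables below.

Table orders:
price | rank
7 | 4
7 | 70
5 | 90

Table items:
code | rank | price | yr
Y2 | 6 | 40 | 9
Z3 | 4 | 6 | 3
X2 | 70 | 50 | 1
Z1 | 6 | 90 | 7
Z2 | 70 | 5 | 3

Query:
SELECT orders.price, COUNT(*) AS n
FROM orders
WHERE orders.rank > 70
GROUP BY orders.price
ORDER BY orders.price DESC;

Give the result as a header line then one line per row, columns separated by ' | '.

== RESULT ==
orders.price | n
5 | 1

Derivation:
After WHERE (1 rows):
orders.price | orders.rank
5 | 90
After GROUP BY (1 rows):
orders.price | n
5 | 1
After ORDER BY (1 rows):
orders.price | n
5 | 1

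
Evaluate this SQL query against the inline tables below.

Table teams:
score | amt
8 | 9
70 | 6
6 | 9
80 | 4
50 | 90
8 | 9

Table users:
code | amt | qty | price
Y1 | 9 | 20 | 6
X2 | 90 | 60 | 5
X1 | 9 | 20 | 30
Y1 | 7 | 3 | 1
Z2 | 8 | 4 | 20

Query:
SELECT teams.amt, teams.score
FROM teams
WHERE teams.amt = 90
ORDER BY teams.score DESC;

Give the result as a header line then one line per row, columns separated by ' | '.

After WHERE (1 rows):
teams.score | teams.amt
50 | 90
After SELECT (1 rows):
teams.amt | teams.score
90 | 50
After ORDER BY (1 rows):
teams.amt | teams.score
90 | 50

== RESULT ==
teams.amt | teams.score
90 | 50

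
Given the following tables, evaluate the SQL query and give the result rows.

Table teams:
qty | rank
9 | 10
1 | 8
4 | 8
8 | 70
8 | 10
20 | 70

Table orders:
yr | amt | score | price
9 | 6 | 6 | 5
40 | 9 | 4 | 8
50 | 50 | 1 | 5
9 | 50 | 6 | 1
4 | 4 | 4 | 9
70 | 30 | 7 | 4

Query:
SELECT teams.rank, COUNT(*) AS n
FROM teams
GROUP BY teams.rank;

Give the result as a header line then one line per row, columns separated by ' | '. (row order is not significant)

After GROUP BY (3 rows):
teams.rank | n
10 | 2
8 | 2
70 | 2

== RESULT ==
teams.rank | n
10 | 2
8 | 2
70 | 2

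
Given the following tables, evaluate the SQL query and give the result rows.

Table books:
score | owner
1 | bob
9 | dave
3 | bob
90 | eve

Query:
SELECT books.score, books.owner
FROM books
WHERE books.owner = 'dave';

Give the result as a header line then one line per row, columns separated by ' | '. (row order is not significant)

After WHERE (1 rows):
books.score | books.owner
9 | dave
After SELECT (1 rows):
books.score | books.owner
9 | dave

== RESULT ==
books.score | books.owner
9 | dave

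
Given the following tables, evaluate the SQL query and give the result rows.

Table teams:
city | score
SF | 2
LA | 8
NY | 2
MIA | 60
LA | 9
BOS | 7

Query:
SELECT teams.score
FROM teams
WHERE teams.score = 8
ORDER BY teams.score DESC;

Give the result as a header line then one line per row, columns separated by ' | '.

After WHERE (1 rows):
teams.city | teams.score
LA | 8
After SELECT (1 rows):
teams.score
8
After ORDER BY (1 rows):
teams.score
8

== RESULT ==
teams.score
8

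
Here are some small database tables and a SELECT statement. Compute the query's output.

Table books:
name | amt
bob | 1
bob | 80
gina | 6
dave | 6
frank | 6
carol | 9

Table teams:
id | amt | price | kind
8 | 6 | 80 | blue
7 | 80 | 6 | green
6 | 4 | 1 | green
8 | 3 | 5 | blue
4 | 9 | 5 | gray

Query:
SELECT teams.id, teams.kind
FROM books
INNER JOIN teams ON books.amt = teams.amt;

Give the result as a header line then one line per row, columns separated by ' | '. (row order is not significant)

== RESULT ==
teams.id | teams.kind
7 | green
8 | blue
8 | blue
8 | blue
4 | gray

Derivation:
After JOIN teams (5 rows):
books.name | books.amt | teams.id | teams.amt | teams.price | teams.kind
bob | 80 | 7 | 80 | 6 | green
gina | 6 | 8 | 6 | 80 | blue
dave | 6 | 8 | 6 | 80 | blue
frank | 6 | 8 | 6 | 80 | blue
carol | 9 | 4 | 9 | 5 | gray
After SELECT (5 rows):
teams.id | teams.kind
7 | green
8 | blue
8 | blue
8 | blue
4 | gray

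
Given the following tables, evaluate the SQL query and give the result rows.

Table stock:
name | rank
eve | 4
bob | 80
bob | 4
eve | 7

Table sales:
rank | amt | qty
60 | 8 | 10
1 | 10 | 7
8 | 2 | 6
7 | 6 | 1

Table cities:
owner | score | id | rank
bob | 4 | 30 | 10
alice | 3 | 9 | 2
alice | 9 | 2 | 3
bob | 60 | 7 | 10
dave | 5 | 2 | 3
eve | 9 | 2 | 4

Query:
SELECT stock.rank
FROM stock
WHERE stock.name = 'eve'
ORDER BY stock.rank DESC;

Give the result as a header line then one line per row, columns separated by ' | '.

After WHERE (2 rows):
stock.name | stock.rank
eve | 4
eve | 7
After SELECT (2 rows):
stock.rank
4
7
After ORDER BY (2 rows):
stock.rank
7
4

== RESULT ==
stock.rank
7
4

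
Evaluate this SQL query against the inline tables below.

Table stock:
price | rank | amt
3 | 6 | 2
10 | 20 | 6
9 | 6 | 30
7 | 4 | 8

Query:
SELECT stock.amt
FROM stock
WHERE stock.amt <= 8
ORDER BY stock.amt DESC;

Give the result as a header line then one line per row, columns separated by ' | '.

== RESULT ==
stock.amt
8
6
2

Derivation:
After WHERE (3 rows):
stock.price | stock.rank | stock.amt
3 | 6 | 2
10 | 20 | 6
7 | 4 | 8
After SELECT (3 rows):
stock.amt
2
6
8
After ORDER BY (3 rows):
stock.amt
8
6
2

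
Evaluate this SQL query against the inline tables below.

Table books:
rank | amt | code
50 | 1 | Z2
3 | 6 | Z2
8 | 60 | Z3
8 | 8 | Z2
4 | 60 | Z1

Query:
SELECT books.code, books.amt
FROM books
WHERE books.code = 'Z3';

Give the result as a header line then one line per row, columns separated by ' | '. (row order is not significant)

== RESULT ==
books.code | books.amt
Z3 | 60

Derivation:
After WHERE (1 rows):
books.rank | books.amt | books.code
8 | 60 | Z3
After SELECT (1 rows):
books.code | books.amt
Z3 | 60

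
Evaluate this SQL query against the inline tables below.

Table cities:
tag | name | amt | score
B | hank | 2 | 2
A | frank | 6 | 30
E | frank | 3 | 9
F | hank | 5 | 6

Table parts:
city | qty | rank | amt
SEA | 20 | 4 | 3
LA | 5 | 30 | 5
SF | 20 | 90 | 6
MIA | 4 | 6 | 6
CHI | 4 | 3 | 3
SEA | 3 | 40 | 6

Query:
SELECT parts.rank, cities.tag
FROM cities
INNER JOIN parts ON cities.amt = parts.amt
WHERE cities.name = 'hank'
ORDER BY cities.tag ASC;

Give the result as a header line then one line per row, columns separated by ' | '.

After JOIN parts (6 rows):
cities.tag | cities.name | cities.amt | cities.score | parts.city | parts.qty | parts.rank | parts.amt
A | frank | 6 | 30 | SF | 20 | 90 | 6
A | frank | 6 | 30 | MIA | 4 | 6 | 6
A | frank | 6 | 30 | SEA | 3 | 40 | 6
E | frank | 3 | 9 | SEA | 20 | 4 | 3
E | frank | 3 | 9 | CHI | 4 | 3 | 3
F | hank | 5 | 6 | LA | 5 | 30 | 5
After WHERE (1 rows):
cities.tag | cities.name | cities.amt | cities.score | parts.city | parts.qty | parts.rank | parts.amt
F | hank | 5 | 6 | LA | 5 | 30 | 5
After SELECT (1 rows):
parts.rank | cities.tag
30 | F
After ORDER BY (1 rows):
parts.rank | cities.tag
30 | F

== RESULT ==
parts.rank | cities.tag
30 | F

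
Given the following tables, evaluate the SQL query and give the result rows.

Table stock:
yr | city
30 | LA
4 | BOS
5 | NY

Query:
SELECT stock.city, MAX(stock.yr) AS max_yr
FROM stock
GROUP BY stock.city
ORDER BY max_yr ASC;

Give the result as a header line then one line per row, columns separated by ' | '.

== RESULT ==
stock.city | max_yr
BOS | 4
NY | 5
LA | 30

Derivation:
After GROUP BY (3 rows):
stock.city | max_yr
LA | 30
BOS | 4
NY | 5
After ORDER BY (3 rows):
stock.city | max_yr
BOS | 4
NY | 5
LA | 30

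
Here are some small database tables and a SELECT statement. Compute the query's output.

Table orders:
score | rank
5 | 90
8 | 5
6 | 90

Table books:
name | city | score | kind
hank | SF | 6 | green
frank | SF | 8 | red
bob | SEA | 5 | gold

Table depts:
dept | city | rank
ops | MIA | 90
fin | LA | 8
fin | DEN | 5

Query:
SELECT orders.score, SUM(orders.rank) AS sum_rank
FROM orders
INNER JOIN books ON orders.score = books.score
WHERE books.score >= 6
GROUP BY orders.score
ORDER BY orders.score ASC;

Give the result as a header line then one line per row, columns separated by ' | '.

After JOIN books (3 rows):
orders.score | orders.rank | books.name | books.city | books.score | books.kind
5 | 90 | bob | SEA | 5 | gold
8 | 5 | frank | SF | 8 | red
6 | 90 | hank | SF | 6 | green
After WHERE (2 rows):
orders.score | orders.rank | books.name | books.city | books.score | books.kind
8 | 5 | frank | SF | 8 | red
6 | 90 | hank | SF | 6 | green
After GROUP BY (2 rows):
orders.score | sum_rank
8 | 5
6 | 90
After ORDER BY (2 rows):
orders.score | sum_rank
6 | 90
8 | 5

== RESULT ==
orders.score | sum_rank
6 | 90
8 | 5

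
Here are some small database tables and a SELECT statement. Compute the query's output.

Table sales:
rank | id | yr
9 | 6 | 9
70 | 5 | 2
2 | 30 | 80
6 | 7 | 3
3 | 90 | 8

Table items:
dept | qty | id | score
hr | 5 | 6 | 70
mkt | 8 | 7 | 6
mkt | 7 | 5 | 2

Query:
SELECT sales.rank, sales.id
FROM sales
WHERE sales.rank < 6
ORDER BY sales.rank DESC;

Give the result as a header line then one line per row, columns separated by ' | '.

== RESULT ==
sales.rank | sales.id
3 | 90
2 | 30

Derivation:
After WHERE (2 rows):
sales.rank | sales.id | sales.yr
2 | 30 | 80
3 | 90 | 8
After SELECT (2 rows):
sales.rank | sales.id
2 | 30
3 | 90
After ORDER BY (2 rows):
sales.rank | sales.id
3 | 90
2 | 30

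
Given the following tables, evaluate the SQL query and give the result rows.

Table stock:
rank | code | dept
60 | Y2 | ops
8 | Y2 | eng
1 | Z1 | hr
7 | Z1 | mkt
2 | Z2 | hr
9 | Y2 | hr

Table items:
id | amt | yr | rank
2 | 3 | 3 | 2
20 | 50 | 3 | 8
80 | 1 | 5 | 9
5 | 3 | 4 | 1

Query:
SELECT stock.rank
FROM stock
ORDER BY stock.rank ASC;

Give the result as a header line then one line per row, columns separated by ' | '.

After SELECT (6 rows):
stock.rank
60
8
1
7
2
9
After ORDER BY (6 rows):
stock.rank
1
2
7
8
9
60

== RESULT ==
stock.rank
1
2
7
8
9
60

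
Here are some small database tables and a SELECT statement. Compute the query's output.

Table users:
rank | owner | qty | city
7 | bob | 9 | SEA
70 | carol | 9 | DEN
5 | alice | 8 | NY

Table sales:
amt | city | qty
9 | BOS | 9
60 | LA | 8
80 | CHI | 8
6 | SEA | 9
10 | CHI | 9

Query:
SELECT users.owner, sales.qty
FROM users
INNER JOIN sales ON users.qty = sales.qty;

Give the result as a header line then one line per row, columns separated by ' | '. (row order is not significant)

After JOIN sales (8 rows):
users.rank | users.owner | users.qty | users.city | sales.amt | sales.city | sales.qty
7 | bob | 9 | SEA | 9 | BOS | 9
7 | bob | 9 | SEA | 6 | SEA | 9
7 | bob | 9 | SEA | 10 | CHI | 9
70 | carol | 9 | DEN | 9 | BOS | 9
70 | carol | 9 | DEN | 6 | SEA | 9
70 | carol | 9 | DEN | 10 | CHI | 9
5 | alice | 8 | NY | 60 | LA | 8
5 | alice | 8 | NY | 80 | CHI | 8
After SELECT (8 rows):
users.owner | sales.qty
bob | 9
bob | 9
bob | 9
carol | 9
carol | 9
carol | 9
alice | 8
alice | 8

== RESULT ==
users.owner | sales.qty
bob | 9
bob | 9
bob | 9
carol | 9
carol | 9
carol | 9
alice | 8
alice | 8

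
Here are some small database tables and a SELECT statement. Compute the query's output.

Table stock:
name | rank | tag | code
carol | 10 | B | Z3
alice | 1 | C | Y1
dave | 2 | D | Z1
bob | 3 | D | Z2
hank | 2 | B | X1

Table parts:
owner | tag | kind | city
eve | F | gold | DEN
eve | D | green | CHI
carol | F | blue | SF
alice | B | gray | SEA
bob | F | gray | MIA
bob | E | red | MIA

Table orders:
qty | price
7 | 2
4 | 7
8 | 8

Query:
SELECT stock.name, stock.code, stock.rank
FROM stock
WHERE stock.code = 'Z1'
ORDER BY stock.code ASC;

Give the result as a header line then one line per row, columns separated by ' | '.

After WHERE (1 rows):
stock.name | stock.rank | stock.tag | stock.code
dave | 2 | D | Z1
After SELECT (1 rows):
stock.name | stock.code | stock.rank
dave | Z1 | 2
After ORDER BY (1 rows):
stock.name | stock.code | stock.rank
dave | Z1 | 2

== RESULT ==
stock.name | stock.code | stock.rank
dave | Z1 | 2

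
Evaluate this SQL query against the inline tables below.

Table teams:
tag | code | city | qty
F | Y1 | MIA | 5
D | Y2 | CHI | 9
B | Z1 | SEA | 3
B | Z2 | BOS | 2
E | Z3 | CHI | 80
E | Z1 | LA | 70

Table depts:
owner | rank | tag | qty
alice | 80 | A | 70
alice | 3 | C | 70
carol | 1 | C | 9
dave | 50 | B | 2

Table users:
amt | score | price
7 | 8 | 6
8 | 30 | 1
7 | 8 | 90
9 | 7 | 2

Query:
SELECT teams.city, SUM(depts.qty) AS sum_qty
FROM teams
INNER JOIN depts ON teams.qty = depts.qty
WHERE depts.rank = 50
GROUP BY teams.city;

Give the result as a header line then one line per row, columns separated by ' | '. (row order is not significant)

== RESULT ==
teams.city | sum_qty
BOS | 2

Derivation:
After JOIN depts (4 rows):
teams.tag | teams.code | teams.city | teams.qty | depts.owner | depts.rank | depts.tag | depts.qty
D | Y2 | CHI | 9 | carol | 1 | C | 9
B | Z2 | BOS | 2 | dave | 50 | B | 2
E | Z1 | LA | 70 | alice | 80 | A | 70
E | Z1 | LA | 70 | alice | 3 | C | 70
After WHERE (1 rows):
teams.tag | teams.code | teams.city | teams.qty | depts.owner | depts.rank | depts.tag | depts.qty
B | Z2 | BOS | 2 | dave | 50 | B | 2
After GROUP BY (1 rows):
teams.city | sum_qty
BOS | 2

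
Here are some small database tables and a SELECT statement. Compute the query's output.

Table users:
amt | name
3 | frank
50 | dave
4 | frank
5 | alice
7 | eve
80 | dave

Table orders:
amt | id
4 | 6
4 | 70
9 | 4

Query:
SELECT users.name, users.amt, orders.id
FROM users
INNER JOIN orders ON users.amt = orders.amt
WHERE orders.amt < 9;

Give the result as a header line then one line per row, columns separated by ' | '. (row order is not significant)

After JOIN orders (2 rows):
users.amt | users.name | orders.amt | orders.id
4 | frank | 4 | 6
4 | frank | 4 | 70
After WHERE (2 rows):
users.amt | users.name | orders.amt | orders.id
4 | frank | 4 | 6
4 | frank | 4 | 70
After SELECT (2 rows):
users.name | users.amt | orders.id
frank | 4 | 6
frank | 4 | 70

== RESULT ==
users.name | users.amt | orders.id
frank | 4 | 6
frank | 4 | 70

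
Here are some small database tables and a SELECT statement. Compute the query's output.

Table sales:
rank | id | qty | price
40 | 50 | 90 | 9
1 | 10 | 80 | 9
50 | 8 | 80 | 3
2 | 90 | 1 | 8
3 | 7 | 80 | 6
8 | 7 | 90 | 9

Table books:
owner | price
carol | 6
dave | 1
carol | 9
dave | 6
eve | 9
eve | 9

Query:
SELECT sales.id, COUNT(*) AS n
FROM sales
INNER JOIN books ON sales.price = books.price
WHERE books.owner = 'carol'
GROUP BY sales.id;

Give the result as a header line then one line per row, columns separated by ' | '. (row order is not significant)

== RESULT ==
sales.id | n
50 | 1
10 | 1
7 | 2

Derivation:
After JOIN books (11 rows):
sales.rank | sales.id | sales.qty | sales.price | books.owner | books.price
40 | 50 | 90 | 9 | carol | 9
40 | 50 | 90 | 9 | eve | 9
40 | 50 | 90 | 9 | eve | 9
1 | 10 | 80 | 9 | carol | 9
1 | 10 | 80 | 9 | eve | 9
1 | 10 | 80 | 9 | eve | 9
3 | 7 | 80 | 6 | carol | 6
3 | 7 | 80 | 6 | dave | 6
8 | 7 | 90 | 9 | carol | 9
8 | 7 | 90 | 9 | eve | 9
8 | 7 | 90 | 9 | eve | 9
After WHERE (4 rows):
sales.rank | sales.id | sales.qty | sales.price | books.owner | books.price
40 | 50 | 90 | 9 | carol | 9
1 | 10 | 80 | 9 | carol | 9
3 | 7 | 80 | 6 | carol | 6
8 | 7 | 90 | 9 | carol | 9
After GROUP BY (3 rows):
sales.id | n
50 | 1
10 | 1
7 | 2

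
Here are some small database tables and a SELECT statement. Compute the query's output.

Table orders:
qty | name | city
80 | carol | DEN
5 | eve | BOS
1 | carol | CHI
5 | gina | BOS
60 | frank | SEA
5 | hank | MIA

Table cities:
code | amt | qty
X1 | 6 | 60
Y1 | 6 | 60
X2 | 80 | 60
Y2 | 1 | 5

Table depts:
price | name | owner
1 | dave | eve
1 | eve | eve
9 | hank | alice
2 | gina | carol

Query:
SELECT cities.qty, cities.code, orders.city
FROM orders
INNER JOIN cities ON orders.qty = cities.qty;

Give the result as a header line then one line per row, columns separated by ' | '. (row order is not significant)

== RESULT ==
cities.qty | cities.code | orders.city
5 | Y2 | BOS
5 | Y2 | BOS
60 | X1 | SEA
60 | Y1 | SEA
60 | X2 | SEA
5 | Y2 | MIA

Derivation:
After JOIN cities (6 rows):
orders.qty | orders.name | orders.city | cities.code | cities.amt | cities.qty
5 | eve | BOS | Y2 | 1 | 5
5 | gina | BOS | Y2 | 1 | 5
60 | frank | SEA | X1 | 6 | 60
60 | frank | SEA | Y1 | 6 | 60
60 | frank | SEA | X2 | 80 | 60
5 | hank | MIA | Y2 | 1 | 5
After SELECT (6 rows):
cities.qty | cities.code | orders.city
5 | Y2 | BOS
5 | Y2 | BOS
60 | X1 | SEA
60 | Y1 | SEA
60 | X2 | SEA
5 | Y2 | MIA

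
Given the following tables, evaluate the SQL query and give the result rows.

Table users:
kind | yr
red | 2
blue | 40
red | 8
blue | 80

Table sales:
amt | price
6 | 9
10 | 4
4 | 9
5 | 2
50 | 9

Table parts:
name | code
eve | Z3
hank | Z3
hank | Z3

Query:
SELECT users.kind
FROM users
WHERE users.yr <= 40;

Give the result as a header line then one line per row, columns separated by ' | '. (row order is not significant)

After WHERE (3 rows):
users.kind | users.yr
red | 2
blue | 40
red | 8
After SELECT (3 rows):
users.kind
red
blue
red

== RESULT ==
users.kind
red
blue
red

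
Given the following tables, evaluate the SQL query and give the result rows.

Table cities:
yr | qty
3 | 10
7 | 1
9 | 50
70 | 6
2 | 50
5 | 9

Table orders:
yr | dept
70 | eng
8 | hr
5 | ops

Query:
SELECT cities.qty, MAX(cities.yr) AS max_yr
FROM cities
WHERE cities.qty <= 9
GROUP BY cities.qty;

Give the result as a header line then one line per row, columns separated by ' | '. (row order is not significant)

== RESULT ==
cities.qty | max_yr
1 | 7
6 | 70
9 | 5

Derivation:
After WHERE (3 rows):
cities.yr | cities.qty
7 | 1
70 | 6
5 | 9
After GROUP BY (3 rows):
cities.qty | max_yr
1 | 7
6 | 70
9 | 5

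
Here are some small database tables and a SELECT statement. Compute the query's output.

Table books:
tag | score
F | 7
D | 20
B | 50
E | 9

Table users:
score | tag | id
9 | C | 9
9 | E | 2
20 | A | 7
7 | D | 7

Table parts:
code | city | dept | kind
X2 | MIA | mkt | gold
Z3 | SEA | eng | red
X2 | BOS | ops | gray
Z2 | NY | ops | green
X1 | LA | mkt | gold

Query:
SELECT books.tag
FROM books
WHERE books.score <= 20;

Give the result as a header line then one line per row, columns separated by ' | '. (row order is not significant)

== RESULT ==
books.tag
F
D
E

Derivation:
After WHERE (3 rows):
books.tag | books.score
F | 7
D | 20
E | 9
After SELECT (3 rows):
books.tag
F
D
E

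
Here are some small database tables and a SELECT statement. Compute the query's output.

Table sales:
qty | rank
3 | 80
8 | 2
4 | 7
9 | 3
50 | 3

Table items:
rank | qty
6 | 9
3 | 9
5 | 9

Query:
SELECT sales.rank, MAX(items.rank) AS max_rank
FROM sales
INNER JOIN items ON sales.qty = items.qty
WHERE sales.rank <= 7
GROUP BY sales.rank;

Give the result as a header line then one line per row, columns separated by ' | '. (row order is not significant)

After JOIN items (3 rows):
sales.qty | sales.rank | items.rank | items.qty
9 | 3 | 6 | 9
9 | 3 | 3 | 9
9 | 3 | 5 | 9
After WHERE (3 rows):
sales.qty | sales.rank | items.rank | items.qty
9 | 3 | 6 | 9
9 | 3 | 3 | 9
9 | 3 | 5 | 9
After GROUP BY (1 rows):
sales.rank | max_rank
3 | 6

== RESULT ==
sales.rank | max_rank
3 | 6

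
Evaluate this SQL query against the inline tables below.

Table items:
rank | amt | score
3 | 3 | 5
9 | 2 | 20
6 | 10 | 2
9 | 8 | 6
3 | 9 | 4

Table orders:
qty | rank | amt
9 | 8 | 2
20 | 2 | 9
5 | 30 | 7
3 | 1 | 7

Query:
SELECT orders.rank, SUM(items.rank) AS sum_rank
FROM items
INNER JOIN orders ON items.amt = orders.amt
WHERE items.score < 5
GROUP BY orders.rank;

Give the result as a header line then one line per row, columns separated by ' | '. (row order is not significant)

After JOIN orders (2 rows):
items.rank | items.amt | items.score | orders.qty | orders.rank | orders.amt
9 | 2 | 20 | 9 | 8 | 2
3 | 9 | 4 | 20 | 2 | 9
After WHERE (1 rows):
items.rank | items.amt | items.score | orders.qty | orders.rank | orders.amt
3 | 9 | 4 | 20 | 2 | 9
After GROUP BY (1 rows):
orders.rank | sum_rank
2 | 3

== RESULT ==
orders.rank | sum_rank
2 | 3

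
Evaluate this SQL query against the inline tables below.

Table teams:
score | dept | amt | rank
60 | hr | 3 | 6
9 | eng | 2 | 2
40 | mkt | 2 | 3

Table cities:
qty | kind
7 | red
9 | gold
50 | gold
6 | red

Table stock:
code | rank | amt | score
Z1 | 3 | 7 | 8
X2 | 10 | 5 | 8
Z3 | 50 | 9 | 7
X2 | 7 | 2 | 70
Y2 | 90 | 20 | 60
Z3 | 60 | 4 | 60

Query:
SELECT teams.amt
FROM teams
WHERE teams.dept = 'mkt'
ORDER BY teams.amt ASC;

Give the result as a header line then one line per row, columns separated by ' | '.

== RESULT ==
teams.amt
2

Derivation:
After WHERE (1 rows):
teams.score | teams.dept | teams.amt | teams.rank
40 | mkt | 2 | 3
After SELECT (1 rows):
teams.amt
2
After ORDER BY (1 rows):
teams.amt
2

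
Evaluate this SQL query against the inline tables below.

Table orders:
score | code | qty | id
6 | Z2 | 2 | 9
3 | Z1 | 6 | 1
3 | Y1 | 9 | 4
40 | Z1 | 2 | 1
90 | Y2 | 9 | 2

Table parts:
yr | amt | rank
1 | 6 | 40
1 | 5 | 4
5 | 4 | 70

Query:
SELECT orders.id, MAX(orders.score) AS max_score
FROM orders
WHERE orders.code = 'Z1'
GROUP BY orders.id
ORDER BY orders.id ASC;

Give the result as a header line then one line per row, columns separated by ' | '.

== RESULT ==
orders.id | max_score
1 | 40

Derivation:
After WHERE (2 rows):
orders.score | orders.code | orders.qty | orders.id
3 | Z1 | 6 | 1
40 | Z1 | 2 | 1
After GROUP BY (1 rows):
orders.id | max_score
1 | 40
After ORDER BY (1 rows):
orders.id | max_score
1 | 40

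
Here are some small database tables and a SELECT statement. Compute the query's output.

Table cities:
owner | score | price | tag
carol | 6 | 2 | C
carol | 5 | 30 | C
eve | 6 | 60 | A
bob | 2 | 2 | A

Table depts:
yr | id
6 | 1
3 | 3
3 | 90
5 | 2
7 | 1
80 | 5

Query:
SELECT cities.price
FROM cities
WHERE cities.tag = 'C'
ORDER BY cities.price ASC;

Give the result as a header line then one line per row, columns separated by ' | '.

== RESULT ==
cities.price
2
30

Derivation:
After WHERE (2 rows):
cities.owner | cities.score | cities.price | cities.tag
carol | 6 | 2 | C
carol | 5 | 30 | C
After SELECT (2 rows):
cities.price
2
30
After ORDER BY (2 rows):
cities.price
2
30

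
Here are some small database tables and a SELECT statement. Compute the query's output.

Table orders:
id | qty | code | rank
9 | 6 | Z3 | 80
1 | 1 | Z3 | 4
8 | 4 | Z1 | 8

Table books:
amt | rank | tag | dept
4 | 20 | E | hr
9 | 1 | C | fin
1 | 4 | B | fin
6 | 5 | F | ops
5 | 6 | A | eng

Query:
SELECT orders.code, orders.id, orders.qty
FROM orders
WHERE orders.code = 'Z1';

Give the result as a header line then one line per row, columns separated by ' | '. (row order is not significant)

After WHERE (1 rows):
orders.id | orders.qty | orders.code | orders.rank
8 | 4 | Z1 | 8
After SELECT (1 rows):
orders.code | orders.id | orders.qty
Z1 | 8 | 4

== RESULT ==
orders.code | orders.id | orders.qty
Z1 | 8 | 4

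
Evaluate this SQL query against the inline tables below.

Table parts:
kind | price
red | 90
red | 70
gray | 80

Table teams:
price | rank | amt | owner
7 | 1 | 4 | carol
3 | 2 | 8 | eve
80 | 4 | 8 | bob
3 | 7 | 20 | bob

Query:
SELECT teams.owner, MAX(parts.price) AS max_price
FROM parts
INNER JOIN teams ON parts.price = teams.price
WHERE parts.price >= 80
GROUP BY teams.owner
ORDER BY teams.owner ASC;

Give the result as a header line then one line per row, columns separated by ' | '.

After JOIN teams (1 rows):
parts.kind | parts.price | teams.price | teams.rank | teams.amt | teams.owner
gray | 80 | 80 | 4 | 8 | bob
After WHERE (1 rows):
parts.kind | parts.price | teams.price | teams.rank | teams.amt | teams.owner
gray | 80 | 80 | 4 | 8 | bob
After GROUP BY (1 rows):
teams.owner | max_price
bob | 80
After ORDER BY (1 rows):
teams.owner | max_price
bob | 80

== RESULT ==
teams.owner | max_price
bob | 80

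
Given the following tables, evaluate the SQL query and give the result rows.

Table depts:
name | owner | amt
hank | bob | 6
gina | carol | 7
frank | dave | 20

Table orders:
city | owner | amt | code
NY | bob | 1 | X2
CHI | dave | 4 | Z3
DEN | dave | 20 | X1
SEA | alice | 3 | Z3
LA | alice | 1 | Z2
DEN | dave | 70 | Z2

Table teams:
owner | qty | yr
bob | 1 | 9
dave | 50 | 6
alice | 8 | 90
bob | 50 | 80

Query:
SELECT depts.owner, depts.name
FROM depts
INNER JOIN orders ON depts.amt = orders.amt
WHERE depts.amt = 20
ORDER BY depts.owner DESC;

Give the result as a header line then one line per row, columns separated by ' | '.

== RESULT ==
depts.owner | depts.name
dave | frank

Derivation:
After JOIN orders (1 rows):
depts.name | depts.owner | depts.amt | orders.city | orders.owner | orders.amt | orders.code
frank | dave | 20 | DEN | dave | 20 | X1
After WHERE (1 rows):
depts.name | depts.owner | depts.amt | orders.city | orders.owner | orders.amt | orders.code
frank | dave | 20 | DEN | dave | 20 | X1
After SELECT (1 rows):
depts.owner | depts.name
dave | frank
After ORDER BY (1 rows):
depts.owner | depts.name
dave | frank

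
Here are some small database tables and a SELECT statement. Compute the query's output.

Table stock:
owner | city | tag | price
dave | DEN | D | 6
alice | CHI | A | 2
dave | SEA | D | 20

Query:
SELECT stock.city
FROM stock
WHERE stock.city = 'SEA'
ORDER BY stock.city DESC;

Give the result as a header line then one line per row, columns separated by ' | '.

== RESULT ==
stock.city
SEA

Derivation:
After WHERE (1 rows):
stock.owner | stock.city | stock.tag | stock.price
dave | SEA | D | 20
After SELECT (1 rows):
stock.city
SEA
After ORDER BY (1 rows):
stock.city
SEA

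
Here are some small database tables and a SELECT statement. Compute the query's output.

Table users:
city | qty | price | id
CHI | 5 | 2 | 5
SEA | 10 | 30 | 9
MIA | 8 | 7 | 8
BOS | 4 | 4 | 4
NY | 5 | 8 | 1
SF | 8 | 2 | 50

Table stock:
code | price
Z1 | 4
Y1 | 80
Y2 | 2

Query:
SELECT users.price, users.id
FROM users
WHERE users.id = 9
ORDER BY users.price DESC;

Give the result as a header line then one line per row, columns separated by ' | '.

After WHERE (1 rows):
users.city | users.qty | users.price | users.id
SEA | 10 | 30 | 9
After SELECT (1 rows):
users.price | users.id
30 | 9
After ORDER BY (1 rows):
users.price | users.id
30 | 9

== RESULT ==
users.price | users.id
30 | 9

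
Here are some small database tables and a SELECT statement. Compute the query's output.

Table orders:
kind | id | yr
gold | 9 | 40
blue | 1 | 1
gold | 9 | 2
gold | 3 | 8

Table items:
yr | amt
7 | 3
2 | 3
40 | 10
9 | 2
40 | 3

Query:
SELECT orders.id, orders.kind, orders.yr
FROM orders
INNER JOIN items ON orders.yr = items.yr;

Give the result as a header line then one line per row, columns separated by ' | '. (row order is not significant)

After JOIN items (3 rows):
orders.kind | orders.id | orders.yr | items.yr | items.amt
gold | 9 | 40 | 40 | 10
gold | 9 | 40 | 40 | 3
gold | 9 | 2 | 2 | 3
After SELECT (3 rows):
orders.id | orders.kind | orders.yr
9 | gold | 40
9 | gold | 40
9 | gold | 2

== RESULT ==
orders.id | orders.kind | orders.yr
9 | gold | 40
9 | gold | 40
9 | gold | 2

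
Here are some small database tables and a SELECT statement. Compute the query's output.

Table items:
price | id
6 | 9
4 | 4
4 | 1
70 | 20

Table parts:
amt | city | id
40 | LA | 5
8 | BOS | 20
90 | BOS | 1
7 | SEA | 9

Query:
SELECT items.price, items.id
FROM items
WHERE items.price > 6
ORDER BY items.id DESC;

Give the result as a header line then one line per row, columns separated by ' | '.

After WHERE (1 rows):
items.price | items.id
70 | 20
After SELECT (1 rows):
items.price | items.id
70 | 20
After ORDER BY (1 rows):
items.price | items.id
70 | 20

== RESULT ==
items.price | items.id
70 | 20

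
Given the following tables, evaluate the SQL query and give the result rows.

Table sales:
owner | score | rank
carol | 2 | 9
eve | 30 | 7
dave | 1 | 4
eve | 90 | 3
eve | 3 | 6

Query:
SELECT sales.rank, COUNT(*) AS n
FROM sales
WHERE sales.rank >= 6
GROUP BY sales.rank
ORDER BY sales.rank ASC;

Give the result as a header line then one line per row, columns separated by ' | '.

After WHERE (3 rows):
sales.owner | sales.score | sales.rank
carol | 2 | 9
eve | 30 | 7
eve | 3 | 6
After GROUP BY (3 rows):
sales.rank | n
9 | 1
7 | 1
6 | 1
After ORDER BY (3 rows):
sales.rank | n
6 | 1
7 | 1
9 | 1

== RESULT ==
sales.rank | n
6 | 1
7 | 1
9 | 1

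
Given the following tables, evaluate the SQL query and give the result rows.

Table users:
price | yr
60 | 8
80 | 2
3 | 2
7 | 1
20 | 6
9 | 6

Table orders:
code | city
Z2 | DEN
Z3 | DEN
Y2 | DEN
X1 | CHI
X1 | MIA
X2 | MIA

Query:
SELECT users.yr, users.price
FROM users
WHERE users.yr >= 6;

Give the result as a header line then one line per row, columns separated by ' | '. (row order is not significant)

== RESULT ==
users.yr | users.price
8 | 60
6 | 20
6 | 9

Derivation:
After WHERE (3 rows):
users.price | users.yr
60 | 8
20 | 6
9 | 6
After SELECT (3 rows):
users.yr | users.price
8 | 60
6 | 20
6 | 9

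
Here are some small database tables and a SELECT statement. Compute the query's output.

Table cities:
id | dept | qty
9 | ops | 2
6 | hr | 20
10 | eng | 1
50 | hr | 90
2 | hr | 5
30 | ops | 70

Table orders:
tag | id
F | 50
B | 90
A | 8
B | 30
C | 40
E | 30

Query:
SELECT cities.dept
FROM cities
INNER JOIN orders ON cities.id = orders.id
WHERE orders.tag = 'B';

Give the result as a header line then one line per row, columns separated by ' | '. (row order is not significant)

== RESULT ==
cities.dept
ops

Derivation:
After JOIN orders (3 rows):
cities.id | cities.dept | cities.qty | orders.tag | orders.id
50 | hr | 90 | F | 50
30 | ops | 70 | B | 30
30 | ops | 70 | E | 30
After WHERE (1 rows):
cities.id | cities.dept | cities.qty | orders.tag | orders.id
30 | ops | 70 | B | 30
After SELECT (1 rows):
cities.dept
ops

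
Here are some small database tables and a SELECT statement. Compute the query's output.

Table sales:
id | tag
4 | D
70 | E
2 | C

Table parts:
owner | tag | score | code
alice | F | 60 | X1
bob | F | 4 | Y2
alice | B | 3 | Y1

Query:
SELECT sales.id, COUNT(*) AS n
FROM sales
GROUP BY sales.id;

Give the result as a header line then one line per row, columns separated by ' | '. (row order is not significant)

After GROUP BY (3 rows):
sales.id | n
4 | 1
70 | 1
2 | 1

== RESULT ==
sales.id | n
4 | 1
70 | 1
2 | 1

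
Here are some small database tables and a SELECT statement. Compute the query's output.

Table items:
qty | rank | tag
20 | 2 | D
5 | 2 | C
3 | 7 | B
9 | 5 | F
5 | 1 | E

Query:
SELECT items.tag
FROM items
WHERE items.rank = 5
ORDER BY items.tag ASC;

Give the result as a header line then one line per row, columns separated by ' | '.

After WHERE (1 rows):
items.qty | items.rank | items.tag
9 | 5 | F
After SELECT (1 rows):
items.tag
F
After ORDER BY (1 rows):
items.tag
F

== RESULT ==
items.tag
F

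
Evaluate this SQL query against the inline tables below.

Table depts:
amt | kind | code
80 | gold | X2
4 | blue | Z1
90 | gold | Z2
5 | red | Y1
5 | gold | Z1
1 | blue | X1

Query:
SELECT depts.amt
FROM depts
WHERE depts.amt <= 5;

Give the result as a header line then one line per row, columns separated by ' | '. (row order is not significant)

After WHERE (4 rows):
depts.amt | depts.kind | depts.code
4 | blue | Z1
5 | red | Y1
5 | gold | Z1
1 | blue | X1
After SELECT (4 rows):
depts.amt
4
5
5
1

== RESULT ==
depts.amt
4
5
5
1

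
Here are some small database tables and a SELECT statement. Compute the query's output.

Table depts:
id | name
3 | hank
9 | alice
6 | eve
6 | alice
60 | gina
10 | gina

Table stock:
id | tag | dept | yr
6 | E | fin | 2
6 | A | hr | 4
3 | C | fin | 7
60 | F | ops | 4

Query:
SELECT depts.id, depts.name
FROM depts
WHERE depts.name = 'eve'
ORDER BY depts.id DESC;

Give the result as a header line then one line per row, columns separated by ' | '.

== RESULT ==
depts.id | depts.name
6 | eve

Derivation:
After WHERE (1 rows):
depts.id | depts.name
6 | eve
After SELECT (1 rows):
depts.id | depts.name
6 | eve
After ORDER BY (1 rows):
depts.id | depts.name
6 | eve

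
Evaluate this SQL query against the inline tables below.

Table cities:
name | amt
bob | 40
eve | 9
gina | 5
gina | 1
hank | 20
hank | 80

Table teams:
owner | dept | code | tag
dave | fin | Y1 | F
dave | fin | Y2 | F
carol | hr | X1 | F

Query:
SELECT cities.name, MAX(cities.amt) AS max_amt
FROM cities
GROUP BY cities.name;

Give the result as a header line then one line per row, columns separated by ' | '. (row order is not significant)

After GROUP BY (4 rows):
cities.name | max_amt
bob | 40
eve | 9
gina | 5
hank | 80

== RESULT ==
cities.name | max_amt
bob | 40
eve | 9
gina | 5
hank | 80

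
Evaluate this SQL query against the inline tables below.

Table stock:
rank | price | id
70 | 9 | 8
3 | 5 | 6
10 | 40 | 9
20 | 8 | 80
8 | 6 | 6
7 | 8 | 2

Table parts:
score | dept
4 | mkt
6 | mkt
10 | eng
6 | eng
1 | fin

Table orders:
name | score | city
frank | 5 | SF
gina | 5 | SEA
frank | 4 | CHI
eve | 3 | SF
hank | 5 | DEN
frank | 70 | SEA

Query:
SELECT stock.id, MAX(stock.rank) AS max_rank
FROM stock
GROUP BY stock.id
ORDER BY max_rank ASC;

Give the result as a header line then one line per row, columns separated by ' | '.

== RESULT ==
stock.id | max_rank
2 | 7
6 | 8
9 | 10
80 | 20
8 | 70

Derivation:
After GROUP BY (5 rows):
stock.id | max_rank
8 | 70
6 | 8
9 | 10
80 | 20
2 | 7
After ORDER BY (5 rows):
stock.id | max_rank
2 | 7
6 | 8
9 | 10
80 | 20
8 | 70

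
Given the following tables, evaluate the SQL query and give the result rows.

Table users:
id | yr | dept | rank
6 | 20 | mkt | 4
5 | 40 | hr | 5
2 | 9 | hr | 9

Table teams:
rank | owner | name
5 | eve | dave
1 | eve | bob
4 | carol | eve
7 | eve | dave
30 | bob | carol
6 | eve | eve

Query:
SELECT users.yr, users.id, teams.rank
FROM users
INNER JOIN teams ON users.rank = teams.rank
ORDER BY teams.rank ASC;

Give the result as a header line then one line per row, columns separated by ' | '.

After JOIN teams (2 rows):
users.id | users.yr | users.dept | users.rank | teams.rank | teams.owner | teams.name
6 | 20 | mkt | 4 | 4 | carol | eve
5 | 40 | hr | 5 | 5 | eve | dave
After SELECT (2 rows):
users.yr | users.id | teams.rank
20 | 6 | 4
40 | 5 | 5
After ORDER BY (2 rows):
users.yr | users.id | teams.rank
20 | 6 | 4
40 | 5 | 5

== RESULT ==
users.yr | users.id | teams.rank
20 | 6 | 4
40 | 5 | 5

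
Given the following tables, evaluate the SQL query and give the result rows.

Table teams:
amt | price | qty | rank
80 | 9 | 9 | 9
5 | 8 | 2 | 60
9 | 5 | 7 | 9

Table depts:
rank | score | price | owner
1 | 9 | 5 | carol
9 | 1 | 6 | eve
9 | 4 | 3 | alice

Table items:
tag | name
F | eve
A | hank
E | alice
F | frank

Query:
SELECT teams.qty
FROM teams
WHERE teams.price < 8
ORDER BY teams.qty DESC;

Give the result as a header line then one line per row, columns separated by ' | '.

== RESULT ==
teams.qty
7

Derivation:
After WHERE (1 rows):
teams.amt | teams.price | teams.qty | teams.rank
9 | 5 | 7 | 9
After SELECT (1 rows):
teams.qty
7
After ORDER BY (1 rows):
teams.qty
7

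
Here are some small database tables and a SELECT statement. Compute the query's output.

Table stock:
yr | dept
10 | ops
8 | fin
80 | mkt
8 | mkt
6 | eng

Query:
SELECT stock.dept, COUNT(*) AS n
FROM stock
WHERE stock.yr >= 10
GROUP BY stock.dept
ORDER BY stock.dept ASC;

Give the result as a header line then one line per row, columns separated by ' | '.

== RESULT ==
stock.dept | n
mkt | 1
ops | 1

Derivation:
After WHERE (2 rows):
stock.yr | stock.dept
10 | ops
80 | mkt
After GROUP BY (2 rows):
stock.dept | n
ops | 1
mkt | 1
After ORDER BY (2 rows):
stock.dept | n
mkt | 1
ops | 1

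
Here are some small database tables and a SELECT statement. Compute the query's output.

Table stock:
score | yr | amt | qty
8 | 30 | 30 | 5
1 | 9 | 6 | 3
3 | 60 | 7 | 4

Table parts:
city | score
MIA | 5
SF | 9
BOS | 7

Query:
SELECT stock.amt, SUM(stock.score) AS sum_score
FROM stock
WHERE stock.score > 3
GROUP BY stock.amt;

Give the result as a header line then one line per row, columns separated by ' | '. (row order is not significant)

== RESULT ==
stock.amt | sum_score
30 | 8

Derivation:
After WHERE (1 rows):
stock.score | stock.yr | stock.amt | stock.qty
8 | 30 | 30 | 5
After GROUP BY (1 rows):
stock.amt | sum_score
30 | 8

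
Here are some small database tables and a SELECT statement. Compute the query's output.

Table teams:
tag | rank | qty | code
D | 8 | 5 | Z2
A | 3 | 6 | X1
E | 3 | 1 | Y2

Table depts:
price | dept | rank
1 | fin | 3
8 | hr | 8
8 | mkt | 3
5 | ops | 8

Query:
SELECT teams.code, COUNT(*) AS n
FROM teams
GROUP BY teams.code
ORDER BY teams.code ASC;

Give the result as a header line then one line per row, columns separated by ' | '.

After GROUP BY (3 rows):
teams.code | n
Z2 | 1
X1 | 1
Y2 | 1
After ORDER BY (3 rows):
teams.code | n
X1 | 1
Y2 | 1
Z2 | 1

== RESULT ==
teams.code | n
X1 | 1
Y2 | 1
Z2 | 1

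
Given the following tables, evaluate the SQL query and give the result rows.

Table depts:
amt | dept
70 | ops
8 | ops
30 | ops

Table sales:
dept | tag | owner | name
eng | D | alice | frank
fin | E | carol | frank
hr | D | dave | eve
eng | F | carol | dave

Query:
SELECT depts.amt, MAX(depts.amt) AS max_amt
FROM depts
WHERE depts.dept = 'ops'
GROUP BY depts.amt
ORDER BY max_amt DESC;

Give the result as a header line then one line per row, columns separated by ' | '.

After WHERE (3 rows):
depts.amt | depts.dept
70 | ops
8 | ops
30 | ops
After GROUP BY (3 rows):
depts.amt | max_amt
70 | 70
8 | 8
30 | 30
After ORDER BY (3 rows):
depts.amt | max_amt
70 | 70
30 | 30
8 | 8

== RESULT ==
depts.amt | max_amt
70 | 70
30 | 30
8 | 8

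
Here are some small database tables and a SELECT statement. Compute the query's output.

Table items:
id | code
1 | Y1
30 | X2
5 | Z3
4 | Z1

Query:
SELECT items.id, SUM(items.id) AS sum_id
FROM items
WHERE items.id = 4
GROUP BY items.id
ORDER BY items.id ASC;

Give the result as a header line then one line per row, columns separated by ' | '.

After WHERE (1 rows):
items.id | items.code
4 | Z1
After GROUP BY (1 rows):
items.id | sum_id
4 | 4
After ORDER BY (1 rows):
items.id | sum_id
4 | 4

== RESULT ==
items.id | sum_id
4 | 4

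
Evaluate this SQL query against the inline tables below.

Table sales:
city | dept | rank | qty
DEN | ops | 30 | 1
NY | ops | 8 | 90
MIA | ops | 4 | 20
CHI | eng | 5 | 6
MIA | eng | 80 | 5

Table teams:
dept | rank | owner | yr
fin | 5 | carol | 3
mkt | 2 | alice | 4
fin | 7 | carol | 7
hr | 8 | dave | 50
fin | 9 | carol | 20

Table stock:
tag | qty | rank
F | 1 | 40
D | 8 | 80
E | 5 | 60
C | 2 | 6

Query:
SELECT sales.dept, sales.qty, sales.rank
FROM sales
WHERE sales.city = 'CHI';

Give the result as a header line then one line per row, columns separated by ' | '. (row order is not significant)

After WHERE (1 rows):
sales.city | sales.dept | sales.rank | sales.qty
CHI | eng | 5 | 6
After SELECT (1 rows):
sales.dept | sales.qty | sales.rank
eng | 6 | 5

== RESULT ==
sales.dept | sales.qty | sales.rank
eng | 6 | 5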